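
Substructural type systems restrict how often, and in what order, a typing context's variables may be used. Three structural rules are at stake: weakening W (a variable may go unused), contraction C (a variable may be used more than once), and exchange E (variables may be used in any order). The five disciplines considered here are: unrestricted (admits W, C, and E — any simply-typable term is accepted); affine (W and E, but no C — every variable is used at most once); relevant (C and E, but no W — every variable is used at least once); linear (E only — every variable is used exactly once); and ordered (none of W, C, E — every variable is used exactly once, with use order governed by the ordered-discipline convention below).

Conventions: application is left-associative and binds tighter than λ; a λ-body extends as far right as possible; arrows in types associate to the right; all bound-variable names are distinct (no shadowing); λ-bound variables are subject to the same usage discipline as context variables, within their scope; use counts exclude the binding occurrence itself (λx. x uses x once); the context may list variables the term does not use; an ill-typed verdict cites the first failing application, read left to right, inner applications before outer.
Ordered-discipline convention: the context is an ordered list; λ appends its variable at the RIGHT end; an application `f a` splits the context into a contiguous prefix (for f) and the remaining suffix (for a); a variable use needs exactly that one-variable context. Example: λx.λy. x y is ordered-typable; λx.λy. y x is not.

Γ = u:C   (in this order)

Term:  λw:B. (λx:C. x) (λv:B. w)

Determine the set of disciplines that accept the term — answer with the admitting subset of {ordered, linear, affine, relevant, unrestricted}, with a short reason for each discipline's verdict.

admitted in: none
counts: u=0; w (bound)=1; x (bound)=1; v (bound)=0
use order (left to right): x, w
typing: ill-typed: an argument B → B mismatches the expected C
ordered: ✗, not simply typable
linear: ✗, fails simple typing
affine: ✗, a type mismatch blocks all five
relevant: ✗, the type mismatch rejects it
unrestricted: ✗, not simply typable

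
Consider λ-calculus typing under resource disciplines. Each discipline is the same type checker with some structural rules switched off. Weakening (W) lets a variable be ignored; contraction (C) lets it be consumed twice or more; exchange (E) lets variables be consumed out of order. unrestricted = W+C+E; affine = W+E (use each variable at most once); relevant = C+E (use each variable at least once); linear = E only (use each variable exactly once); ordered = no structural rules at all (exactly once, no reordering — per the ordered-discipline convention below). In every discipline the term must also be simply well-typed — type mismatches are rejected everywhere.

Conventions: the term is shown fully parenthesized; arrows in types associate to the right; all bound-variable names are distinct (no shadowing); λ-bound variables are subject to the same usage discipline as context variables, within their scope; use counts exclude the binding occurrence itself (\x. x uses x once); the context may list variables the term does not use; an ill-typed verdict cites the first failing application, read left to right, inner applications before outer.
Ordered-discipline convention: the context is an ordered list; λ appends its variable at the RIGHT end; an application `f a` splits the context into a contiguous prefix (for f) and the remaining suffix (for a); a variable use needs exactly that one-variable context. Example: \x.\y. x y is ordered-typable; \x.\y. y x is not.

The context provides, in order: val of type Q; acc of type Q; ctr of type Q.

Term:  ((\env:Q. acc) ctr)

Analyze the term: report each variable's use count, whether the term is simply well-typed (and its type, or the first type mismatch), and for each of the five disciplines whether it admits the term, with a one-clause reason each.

use counts: val=0; acc=1; ctr=1; env (bound)=0
order of uses: acc, ctr
typing: the term checks, with type Q
ordered ✗ (val, env left unused)
linear ✗ (val, env left unused)
affine ✓ (none of val, acc, ctr, env used more than once)
relevant ✗ (val, env left unused)
unrestricted ✓ (typability at Q is all that's needed)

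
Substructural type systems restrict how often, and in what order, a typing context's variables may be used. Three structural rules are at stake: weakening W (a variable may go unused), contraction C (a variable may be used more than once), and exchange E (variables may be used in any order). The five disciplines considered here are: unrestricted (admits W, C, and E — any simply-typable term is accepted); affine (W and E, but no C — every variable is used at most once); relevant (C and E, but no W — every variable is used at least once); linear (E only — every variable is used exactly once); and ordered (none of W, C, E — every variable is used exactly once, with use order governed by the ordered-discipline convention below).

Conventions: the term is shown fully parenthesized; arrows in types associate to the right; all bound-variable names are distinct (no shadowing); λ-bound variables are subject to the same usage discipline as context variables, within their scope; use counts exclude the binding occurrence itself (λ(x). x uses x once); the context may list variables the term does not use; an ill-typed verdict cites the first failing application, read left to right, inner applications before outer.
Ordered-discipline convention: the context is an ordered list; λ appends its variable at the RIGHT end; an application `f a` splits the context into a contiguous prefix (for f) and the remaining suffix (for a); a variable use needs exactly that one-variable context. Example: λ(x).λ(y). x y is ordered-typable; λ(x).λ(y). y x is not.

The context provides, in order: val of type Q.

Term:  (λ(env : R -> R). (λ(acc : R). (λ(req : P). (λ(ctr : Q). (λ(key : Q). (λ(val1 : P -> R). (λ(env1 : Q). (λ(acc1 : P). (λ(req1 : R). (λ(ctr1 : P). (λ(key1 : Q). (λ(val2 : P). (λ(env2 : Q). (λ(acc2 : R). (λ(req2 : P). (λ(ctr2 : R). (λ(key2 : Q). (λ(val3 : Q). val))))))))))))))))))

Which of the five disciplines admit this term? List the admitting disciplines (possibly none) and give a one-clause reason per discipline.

admitted by: affine, unrestricted
use counts: val: 1, env (λ-bound): 0, acc (λ-bound): 0, req (λ-bound): 0, ctr (λ-bound): 0, key (λ-bound): 0, val1 (λ-bound): 0, env1 (λ-bound): 0, acc1 (λ-bound): 0, req1 (λ-bound): 0, ctr1 (λ-bound): 0, key1 (λ-bound): 0, val2 (λ-bound): 0, env2 (λ-bound): 0, acc2 (λ-bound): 0, req2 (λ-bound): 0, ctr2 (λ-bound): 0, key2 (λ-bound): 0, val3 (λ-bound): 0
order of uses: val
typing: the term checks, with type (R -> R) -> R -> P -> Q -> Q -> (P -> R) -> Q -> P -> R -> P -> Q -> P -> Q -> R -> P -> R -> Q -> Q -> Q
ordered: ✗, unused: env, acc, req, ctr, key, val1, env1, acc1, req1, ctr1, key1, val2, env2, acc2, req2, ctr2, key2, val3 — weakening required
linear: ✗, unused: env, acc, req, ctr, key, val1, env1, acc1, req1, ctr1, key1, val2, env2, acc2, req2, ctr2, key2, val3 — weakening required
affine: ✓, none of val, env, acc, req, ctr, key, val1, env1, acc1, req1, ctr1, key1, val2, env2, acc2, req2, ctr2, key2, val3 used more than once
relevant: ✗, unused: env, acc, req, ctr, key, val1, env1, acc1, req1, ctr1, key1, val2, env2, acc2, req2, ctr2, key2, val3 — weakening required
unrestricted: ✓, simply typable at (R -> R) -> R -> P -> Q -> Q -> (P -> R) -> Q -> P -> R -> P -> Q -> P -> Q -> R -> P -> R -> Q -> Q -> Q; W, C, E all held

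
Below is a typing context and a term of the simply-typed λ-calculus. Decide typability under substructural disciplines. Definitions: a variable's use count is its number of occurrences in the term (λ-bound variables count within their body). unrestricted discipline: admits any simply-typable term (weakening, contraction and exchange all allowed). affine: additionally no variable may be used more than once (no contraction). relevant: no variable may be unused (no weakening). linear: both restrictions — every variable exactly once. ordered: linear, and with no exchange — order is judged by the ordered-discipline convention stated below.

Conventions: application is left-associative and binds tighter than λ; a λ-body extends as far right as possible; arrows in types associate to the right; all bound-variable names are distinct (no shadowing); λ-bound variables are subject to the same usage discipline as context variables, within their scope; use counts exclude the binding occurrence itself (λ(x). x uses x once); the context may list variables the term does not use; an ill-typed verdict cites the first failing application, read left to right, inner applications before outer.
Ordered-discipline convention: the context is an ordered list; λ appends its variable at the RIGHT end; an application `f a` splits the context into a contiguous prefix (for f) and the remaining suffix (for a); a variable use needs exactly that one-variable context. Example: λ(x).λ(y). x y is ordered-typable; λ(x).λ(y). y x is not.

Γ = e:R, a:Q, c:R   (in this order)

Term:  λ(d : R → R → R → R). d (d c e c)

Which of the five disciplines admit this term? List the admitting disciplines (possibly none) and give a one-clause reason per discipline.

admitted in: unrestricted
use counts: e=1, a=0, c=2, d [bound]=2
left-to-right use order: d, d, c, e, c
typing: ✓ — (R → R → R → R) → R → R → R
ordered: ✗ — needs contraction — c ×2, d ×2; needs weakening: a unused
linear: ✗ — needs contraction — c ×2, d ×2; needs weakening: a unused
affine: ✗ — needs contraction — c ×2, d ×2
relevant: ✗ — needs weakening: a unused
unrestricted: ✓ — typability at (R → R → R → R) → R → R → R is all that's needed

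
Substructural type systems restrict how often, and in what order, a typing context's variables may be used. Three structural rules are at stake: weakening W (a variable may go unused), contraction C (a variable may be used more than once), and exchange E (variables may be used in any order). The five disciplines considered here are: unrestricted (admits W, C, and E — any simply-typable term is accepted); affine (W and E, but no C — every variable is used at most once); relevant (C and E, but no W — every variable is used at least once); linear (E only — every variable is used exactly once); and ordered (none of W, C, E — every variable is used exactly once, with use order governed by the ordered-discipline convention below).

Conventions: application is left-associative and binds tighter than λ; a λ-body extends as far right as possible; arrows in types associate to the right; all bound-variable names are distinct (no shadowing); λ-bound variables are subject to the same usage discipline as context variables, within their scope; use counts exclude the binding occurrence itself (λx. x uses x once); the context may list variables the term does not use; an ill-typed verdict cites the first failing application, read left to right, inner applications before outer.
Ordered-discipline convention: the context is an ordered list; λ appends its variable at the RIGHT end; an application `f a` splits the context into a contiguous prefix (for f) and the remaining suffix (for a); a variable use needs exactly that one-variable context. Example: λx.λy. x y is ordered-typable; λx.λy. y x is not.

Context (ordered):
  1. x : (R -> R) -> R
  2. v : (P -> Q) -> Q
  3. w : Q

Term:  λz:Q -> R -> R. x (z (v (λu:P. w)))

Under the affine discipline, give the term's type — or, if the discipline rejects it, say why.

term : (Q -> R -> R) -> R
usage: x ×1, v ×1, w ×1, z (λ-bound) ×1, u (λ-bound) ×0
use order (left to right): x, z, v, w
typing: the term checks, with type (Q -> R -> R) -> R
per-discipline verdicts: ordered ✗, linear ✗, affine ✓, relevant ✗, unrestricted ✓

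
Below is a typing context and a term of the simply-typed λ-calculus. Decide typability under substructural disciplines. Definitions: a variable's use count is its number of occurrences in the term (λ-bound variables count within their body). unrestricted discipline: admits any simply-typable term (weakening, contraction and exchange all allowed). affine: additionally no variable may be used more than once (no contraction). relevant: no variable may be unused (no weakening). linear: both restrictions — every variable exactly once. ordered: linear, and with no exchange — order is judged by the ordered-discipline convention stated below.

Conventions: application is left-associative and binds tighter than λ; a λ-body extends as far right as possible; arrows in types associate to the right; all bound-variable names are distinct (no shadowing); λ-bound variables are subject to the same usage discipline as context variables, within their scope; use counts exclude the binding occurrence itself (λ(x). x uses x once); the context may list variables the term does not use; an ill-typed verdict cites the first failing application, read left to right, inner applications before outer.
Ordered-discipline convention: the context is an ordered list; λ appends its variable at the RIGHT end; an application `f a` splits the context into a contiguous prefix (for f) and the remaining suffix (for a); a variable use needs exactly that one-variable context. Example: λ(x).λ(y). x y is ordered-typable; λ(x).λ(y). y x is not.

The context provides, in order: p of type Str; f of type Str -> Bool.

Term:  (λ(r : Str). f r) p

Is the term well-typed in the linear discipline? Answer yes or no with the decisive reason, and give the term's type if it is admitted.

yes — each of p, f, r used exactly once; term : Bool
variable uses: p=1, f=1, r [bound]=1
use order (left to right): f, r, p
typing: well-typed at Bool
all disciplines: ordered ✗ · linear ✓ · affine ✓ · relevant ✓ · unrestricted ✓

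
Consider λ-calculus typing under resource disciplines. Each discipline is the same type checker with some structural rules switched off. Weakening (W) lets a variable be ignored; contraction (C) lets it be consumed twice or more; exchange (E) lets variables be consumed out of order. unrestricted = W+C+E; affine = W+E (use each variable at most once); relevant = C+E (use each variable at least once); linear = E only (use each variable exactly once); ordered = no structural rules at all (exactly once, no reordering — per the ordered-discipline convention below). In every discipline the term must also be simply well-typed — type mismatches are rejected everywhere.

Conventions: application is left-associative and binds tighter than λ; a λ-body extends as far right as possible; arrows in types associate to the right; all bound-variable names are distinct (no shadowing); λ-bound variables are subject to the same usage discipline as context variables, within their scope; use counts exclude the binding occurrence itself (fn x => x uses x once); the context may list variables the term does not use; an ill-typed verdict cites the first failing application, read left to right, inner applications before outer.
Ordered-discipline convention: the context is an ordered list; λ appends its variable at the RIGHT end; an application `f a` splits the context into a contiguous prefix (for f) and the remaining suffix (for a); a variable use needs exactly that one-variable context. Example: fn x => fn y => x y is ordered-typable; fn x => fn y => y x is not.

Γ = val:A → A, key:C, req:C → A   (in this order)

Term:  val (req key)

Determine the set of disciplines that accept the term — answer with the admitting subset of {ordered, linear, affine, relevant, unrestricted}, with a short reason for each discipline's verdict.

admitting disciplines: linear, affine, relevant, unrestricted
use counts: val: 1×, key: 1×, req: 1×
left-to-right use order: val, req, key
typing: ✓ — A
ordered ✗ (needs exchange: uses follow val, req, key)
linear ✓ (exactly-once usage across val, key, req)
affine ✓ (at most one use each (val, key, req))
relevant ✓ (at least one use each (val, key, req))
unrestricted ✓ (typability at A is all that's needed)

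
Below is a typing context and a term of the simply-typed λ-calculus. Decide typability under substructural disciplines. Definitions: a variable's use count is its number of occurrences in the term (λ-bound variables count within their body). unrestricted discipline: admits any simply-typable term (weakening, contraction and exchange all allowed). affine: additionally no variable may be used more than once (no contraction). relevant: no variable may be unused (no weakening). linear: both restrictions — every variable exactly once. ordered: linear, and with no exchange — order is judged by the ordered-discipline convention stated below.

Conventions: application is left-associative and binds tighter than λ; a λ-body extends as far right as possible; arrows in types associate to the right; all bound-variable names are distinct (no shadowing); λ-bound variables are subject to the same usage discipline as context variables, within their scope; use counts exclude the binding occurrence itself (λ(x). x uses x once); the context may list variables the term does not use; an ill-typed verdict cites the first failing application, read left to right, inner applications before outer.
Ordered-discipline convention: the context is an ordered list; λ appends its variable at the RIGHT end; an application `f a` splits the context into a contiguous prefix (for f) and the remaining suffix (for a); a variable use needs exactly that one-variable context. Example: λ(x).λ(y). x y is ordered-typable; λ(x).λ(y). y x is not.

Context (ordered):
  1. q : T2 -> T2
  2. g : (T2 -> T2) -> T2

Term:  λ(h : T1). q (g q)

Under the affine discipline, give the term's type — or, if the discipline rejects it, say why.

not well-typed under affine — repeated use of q ×2
variable uses: q=2; g=1; h (λ-bound)=0
uses in reading order: q, g, q
typing: the term checks, with type T1 -> T2
summary: ordered ✗ | linear ✗ | affine ✗ | relevant ✗ | unrestricted ✓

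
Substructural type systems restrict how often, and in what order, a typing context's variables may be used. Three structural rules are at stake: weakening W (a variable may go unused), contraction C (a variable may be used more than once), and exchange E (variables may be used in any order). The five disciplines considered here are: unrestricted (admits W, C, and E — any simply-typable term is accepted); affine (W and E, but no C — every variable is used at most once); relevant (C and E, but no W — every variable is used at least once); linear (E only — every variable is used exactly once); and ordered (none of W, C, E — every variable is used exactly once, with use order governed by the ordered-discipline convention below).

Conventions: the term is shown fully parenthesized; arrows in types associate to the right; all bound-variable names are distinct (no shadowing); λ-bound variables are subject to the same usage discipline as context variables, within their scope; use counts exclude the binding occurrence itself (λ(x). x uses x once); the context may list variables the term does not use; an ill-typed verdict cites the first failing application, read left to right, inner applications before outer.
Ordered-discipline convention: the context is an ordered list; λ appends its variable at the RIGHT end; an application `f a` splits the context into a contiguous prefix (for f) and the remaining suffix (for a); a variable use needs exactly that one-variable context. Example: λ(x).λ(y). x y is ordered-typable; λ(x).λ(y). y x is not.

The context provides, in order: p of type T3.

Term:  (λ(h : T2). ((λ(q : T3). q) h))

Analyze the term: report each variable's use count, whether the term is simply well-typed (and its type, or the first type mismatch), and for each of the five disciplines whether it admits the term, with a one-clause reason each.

usage: p: 0, h [bound]: 1, q [bound]: 1
uses in reading order: q, h
typing: ill-typed: an application expects T3 but receives T2
ordered: ✗, the type mismatch rejects it
linear: ✗, not simply typable
affine: ✗, fails simple typing
relevant: ✗, a type mismatch blocks all five
unrestricted: ✗, the type mismatch rejects it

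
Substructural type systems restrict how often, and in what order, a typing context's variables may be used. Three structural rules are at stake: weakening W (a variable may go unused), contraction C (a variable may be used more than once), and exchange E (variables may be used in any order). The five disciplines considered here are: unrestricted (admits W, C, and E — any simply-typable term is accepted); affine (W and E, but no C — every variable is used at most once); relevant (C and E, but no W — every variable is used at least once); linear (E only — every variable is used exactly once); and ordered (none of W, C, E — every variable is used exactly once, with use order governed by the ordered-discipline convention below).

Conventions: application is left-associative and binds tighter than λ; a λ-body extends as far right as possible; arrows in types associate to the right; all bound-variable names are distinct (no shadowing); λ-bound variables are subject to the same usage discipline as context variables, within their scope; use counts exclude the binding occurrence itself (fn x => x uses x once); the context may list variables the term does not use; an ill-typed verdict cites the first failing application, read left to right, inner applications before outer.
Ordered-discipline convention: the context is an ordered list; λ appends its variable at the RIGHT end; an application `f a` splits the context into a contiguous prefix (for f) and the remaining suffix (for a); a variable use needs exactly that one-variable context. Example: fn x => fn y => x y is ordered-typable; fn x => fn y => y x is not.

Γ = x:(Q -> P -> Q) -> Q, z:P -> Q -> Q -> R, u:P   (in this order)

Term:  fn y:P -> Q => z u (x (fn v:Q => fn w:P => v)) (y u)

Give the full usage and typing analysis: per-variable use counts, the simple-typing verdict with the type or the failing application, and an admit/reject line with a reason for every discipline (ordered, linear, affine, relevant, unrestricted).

counts: x: 1, z: 1, u: 2, y (bound): 1, v (bound): 1, w (bound): 0
left-to-right use order: z, u, x, v, y, u
typing: ✓ — (P -> Q) -> R
ordered: ✗ — repeated use of u ×2; needs weakening: w unused
linear: ✗ — repeated use of u ×2; needs weakening: w unused
affine: ✗ — repeated use of u ×2
relevant: ✗ — needs weakening: w unused
unrestricted: ✓ — simply typable at (P -> Q) -> R; W, C, E all held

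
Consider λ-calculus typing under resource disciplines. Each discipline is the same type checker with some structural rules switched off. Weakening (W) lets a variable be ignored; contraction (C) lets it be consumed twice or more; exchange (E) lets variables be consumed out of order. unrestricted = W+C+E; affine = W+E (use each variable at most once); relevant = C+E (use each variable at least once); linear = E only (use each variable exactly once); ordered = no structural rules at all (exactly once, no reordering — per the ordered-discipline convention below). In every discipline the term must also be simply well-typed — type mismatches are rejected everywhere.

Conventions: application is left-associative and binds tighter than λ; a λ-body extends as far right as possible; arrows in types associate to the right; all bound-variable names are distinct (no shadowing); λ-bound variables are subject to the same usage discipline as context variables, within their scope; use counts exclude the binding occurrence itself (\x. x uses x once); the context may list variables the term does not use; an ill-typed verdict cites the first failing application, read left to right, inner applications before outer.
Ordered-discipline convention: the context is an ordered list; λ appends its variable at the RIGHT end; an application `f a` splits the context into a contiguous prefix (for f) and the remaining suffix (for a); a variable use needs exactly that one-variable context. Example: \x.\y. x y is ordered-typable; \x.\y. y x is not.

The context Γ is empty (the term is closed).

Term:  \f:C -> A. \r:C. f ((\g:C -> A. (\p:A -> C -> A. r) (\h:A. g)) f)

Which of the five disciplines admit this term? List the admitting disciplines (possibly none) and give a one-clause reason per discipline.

admitting disciplines: unrestricted
counts: f (λ-bound) ×2; r (λ-bound) ×1; g (λ-bound) ×1; p (λ-bound) ×0; h (λ-bound) ×0
order of uses: f, r, g, f
typing: the term checks, with type (C -> A) -> C -> A
ordered ✗ (needs contraction — f ×2; p, h left unused)
linear ✗ (needs contraction — f ×2; p, h left unused)
affine ✗ (needs contraction — f ×2)
relevant ✗ (p, h left unused)
unrestricted ✓ (well-typed at (C -> A) -> C -> A; no restrictions here)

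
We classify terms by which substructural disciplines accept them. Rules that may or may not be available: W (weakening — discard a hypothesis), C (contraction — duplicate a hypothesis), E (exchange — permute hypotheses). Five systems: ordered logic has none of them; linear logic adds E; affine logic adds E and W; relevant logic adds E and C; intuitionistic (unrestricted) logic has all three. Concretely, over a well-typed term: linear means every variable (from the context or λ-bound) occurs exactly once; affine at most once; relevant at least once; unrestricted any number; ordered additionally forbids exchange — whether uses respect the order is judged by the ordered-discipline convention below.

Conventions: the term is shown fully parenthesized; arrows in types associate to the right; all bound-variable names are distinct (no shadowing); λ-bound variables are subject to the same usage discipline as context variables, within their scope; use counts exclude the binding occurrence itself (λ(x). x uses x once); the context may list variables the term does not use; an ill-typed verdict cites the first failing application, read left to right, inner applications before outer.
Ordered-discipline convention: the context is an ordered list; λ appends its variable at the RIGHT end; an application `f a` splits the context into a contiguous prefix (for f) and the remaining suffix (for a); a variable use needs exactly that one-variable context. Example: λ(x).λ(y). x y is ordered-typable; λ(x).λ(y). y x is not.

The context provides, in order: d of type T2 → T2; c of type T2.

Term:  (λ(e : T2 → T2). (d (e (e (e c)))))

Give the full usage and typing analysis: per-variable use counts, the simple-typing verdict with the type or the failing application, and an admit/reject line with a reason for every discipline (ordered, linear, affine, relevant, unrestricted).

usage: d: 1; c: 1; e (bound): 3
uses in reading order: d, e, e, e, c
typing: ✓ — (T2 → T2) → T2
ordered: ✗ — e ×3 used more than once (contraction)
linear: ✗ — e ×3 used more than once (contraction)
affine: ✗ — e ×3 used more than once (contraction)
relevant: ✓ — d, c, e: all used, weakening unneeded
unrestricted: ✓ — simply typable at (T2 → T2) → T2; W, C, E all held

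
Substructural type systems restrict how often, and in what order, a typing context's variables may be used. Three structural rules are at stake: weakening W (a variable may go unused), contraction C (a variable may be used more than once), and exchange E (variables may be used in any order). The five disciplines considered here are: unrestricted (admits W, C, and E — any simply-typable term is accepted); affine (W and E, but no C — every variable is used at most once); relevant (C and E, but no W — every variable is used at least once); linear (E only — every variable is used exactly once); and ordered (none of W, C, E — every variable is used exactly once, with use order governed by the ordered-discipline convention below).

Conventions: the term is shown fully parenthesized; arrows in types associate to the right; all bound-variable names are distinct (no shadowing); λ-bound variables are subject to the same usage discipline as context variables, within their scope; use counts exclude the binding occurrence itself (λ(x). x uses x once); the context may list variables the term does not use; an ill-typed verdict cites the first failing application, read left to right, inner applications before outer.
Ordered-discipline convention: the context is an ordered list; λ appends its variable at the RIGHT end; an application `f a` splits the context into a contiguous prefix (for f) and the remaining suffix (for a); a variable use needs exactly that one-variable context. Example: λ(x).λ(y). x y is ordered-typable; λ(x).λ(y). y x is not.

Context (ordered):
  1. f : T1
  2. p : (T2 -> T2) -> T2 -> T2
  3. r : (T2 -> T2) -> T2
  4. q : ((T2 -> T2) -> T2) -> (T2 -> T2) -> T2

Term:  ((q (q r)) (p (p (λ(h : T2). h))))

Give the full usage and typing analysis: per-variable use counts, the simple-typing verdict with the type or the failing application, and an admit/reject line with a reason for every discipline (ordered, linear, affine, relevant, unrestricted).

counts: f: 0; p: 2; r: 1; q: 2; h (bound): 1
order of uses: q, q, r, p, p, h
typing: well-typed at T2
ordered: ✗, uses contraction: p ×2, q ×2; f never used (weakening)
linear: ✗, uses contraction: p ×2, q ×2; f never used (weakening)
affine: ✗, uses contraction: p ×2, q ×2
relevant: ✗, f never used (weakening)
unrestricted: ✓, well-typed at T2; no restrictions here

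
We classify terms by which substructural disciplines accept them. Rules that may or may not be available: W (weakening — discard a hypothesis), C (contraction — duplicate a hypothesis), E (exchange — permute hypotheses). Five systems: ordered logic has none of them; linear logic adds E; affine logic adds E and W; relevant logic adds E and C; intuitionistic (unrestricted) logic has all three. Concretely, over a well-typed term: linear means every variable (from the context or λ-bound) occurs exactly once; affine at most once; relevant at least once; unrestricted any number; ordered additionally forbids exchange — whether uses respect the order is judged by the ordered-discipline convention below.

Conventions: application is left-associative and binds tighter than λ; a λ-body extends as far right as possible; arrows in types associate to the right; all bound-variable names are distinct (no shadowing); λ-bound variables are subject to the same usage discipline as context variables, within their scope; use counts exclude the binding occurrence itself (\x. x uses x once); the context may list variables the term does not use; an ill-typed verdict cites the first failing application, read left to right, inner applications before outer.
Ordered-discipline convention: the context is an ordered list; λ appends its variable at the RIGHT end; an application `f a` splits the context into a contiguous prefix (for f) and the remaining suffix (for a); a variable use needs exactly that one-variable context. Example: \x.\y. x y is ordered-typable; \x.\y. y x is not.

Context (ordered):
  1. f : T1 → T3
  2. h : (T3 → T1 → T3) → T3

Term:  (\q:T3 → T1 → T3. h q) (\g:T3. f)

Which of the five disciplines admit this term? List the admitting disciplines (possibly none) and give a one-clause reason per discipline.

admitting disciplines: affine, unrestricted
use counts: f ×1, h ×1, q (bound) ×1, g (bound) ×0
uses in reading order: h, q, f
typing: well-typed at T3
ordered: ✗ — g left unused
linear: ✗ — g left unused
affine: ✓ — f, h, q, g: no repeats, contraction unneeded
relevant: ✗ — g left unused
unrestricted: ✓ — simply typable at T3; W, C, E all held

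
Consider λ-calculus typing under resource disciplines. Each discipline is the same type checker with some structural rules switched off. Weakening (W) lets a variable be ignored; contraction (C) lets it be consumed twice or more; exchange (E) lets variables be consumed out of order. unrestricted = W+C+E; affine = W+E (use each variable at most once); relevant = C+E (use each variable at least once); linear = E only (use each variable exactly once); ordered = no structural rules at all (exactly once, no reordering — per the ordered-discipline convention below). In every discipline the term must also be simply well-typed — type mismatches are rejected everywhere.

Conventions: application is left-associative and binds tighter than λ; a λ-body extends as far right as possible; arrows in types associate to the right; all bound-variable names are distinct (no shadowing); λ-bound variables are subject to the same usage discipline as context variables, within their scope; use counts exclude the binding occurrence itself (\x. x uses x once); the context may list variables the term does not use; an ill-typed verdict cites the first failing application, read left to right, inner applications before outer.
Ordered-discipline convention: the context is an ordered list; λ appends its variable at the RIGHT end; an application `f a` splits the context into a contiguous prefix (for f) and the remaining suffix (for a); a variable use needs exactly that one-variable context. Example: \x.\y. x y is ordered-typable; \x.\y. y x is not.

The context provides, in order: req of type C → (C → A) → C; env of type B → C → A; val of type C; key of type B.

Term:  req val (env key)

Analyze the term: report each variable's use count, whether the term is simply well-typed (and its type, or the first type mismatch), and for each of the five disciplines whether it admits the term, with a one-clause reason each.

usage: req=1, env=1, val=1, key=1
order of uses: req, val, env, key
typing: well-typed at C
ordered: ✗ — no contiguous prefix/suffix split fits req, val, env, key
linear: ✓ — exactly-once usage across req, env, val, key
affine: ✓ — none of req, env, val, key used more than once
relevant: ✓ — none of req, env, val, key goes unused
unrestricted: ✓ — well-typed at C; no restrictions here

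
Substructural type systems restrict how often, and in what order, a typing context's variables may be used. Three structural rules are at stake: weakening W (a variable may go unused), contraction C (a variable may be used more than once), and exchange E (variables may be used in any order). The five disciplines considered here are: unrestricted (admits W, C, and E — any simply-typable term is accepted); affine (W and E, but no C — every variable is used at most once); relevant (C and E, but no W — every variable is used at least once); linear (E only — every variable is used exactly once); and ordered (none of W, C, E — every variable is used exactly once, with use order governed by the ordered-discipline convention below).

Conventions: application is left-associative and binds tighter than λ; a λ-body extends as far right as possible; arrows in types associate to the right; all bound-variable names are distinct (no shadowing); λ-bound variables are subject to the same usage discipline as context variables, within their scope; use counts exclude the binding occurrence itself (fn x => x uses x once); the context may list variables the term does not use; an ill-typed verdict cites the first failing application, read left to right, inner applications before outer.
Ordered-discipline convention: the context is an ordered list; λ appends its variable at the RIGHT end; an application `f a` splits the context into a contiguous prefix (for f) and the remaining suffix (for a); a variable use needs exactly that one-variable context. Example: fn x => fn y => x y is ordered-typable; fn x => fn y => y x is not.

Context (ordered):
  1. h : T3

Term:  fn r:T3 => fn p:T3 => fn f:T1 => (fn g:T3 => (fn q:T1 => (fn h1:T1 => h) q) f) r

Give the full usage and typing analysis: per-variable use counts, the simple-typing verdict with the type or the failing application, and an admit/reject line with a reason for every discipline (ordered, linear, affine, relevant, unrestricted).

counts: h: 1×, r (λ-bound): 1×, p (λ-bound): 0×, f (λ-bound): 1×, g (λ-bound): 0×, q (λ-bound): 1×, h1 (λ-bound): 0×
use order (left to right): h, q, f, r
typing: ✓ — T3 → T3 → T1 → T3
ordered: ✗, needs weakening: p, g, h1 unused
linear: ✗, needs weakening: p, g, h1 unused
affine: ✓, at most one use each (h, r, p, f, g, q, h1)
relevant: ✗, needs weakening: p, g, h1 unused
unrestricted: ✓, typability at T3 → T3 → T1 → T3 is all that's needed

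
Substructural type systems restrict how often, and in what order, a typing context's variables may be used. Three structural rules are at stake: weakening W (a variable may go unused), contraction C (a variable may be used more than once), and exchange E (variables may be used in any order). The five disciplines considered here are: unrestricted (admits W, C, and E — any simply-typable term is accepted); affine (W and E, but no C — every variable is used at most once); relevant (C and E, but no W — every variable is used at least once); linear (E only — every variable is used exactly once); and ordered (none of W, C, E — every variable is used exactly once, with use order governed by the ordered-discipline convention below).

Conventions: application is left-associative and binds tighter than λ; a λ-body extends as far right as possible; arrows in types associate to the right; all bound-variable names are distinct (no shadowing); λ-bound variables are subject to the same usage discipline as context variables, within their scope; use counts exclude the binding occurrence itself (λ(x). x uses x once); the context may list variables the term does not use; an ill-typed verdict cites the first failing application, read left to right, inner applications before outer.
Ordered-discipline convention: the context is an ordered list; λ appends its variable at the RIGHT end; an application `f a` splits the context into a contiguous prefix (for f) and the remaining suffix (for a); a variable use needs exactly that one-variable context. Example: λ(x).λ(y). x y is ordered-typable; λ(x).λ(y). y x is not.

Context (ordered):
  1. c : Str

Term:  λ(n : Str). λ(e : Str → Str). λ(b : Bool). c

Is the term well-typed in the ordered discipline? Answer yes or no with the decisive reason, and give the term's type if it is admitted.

no — needs weakening: n, e, b unused
variable uses: c: 1×; n [bound]: 0×; e [bound]: 0×; b [bound]: 0×
use order (left to right): c
typing: well-typed — term : Str → (Str → Str) → Bool → Str
all disciplines: ordered ✗ · linear ✗ · affine ✓ · relevant ✗ · unrestricted ✓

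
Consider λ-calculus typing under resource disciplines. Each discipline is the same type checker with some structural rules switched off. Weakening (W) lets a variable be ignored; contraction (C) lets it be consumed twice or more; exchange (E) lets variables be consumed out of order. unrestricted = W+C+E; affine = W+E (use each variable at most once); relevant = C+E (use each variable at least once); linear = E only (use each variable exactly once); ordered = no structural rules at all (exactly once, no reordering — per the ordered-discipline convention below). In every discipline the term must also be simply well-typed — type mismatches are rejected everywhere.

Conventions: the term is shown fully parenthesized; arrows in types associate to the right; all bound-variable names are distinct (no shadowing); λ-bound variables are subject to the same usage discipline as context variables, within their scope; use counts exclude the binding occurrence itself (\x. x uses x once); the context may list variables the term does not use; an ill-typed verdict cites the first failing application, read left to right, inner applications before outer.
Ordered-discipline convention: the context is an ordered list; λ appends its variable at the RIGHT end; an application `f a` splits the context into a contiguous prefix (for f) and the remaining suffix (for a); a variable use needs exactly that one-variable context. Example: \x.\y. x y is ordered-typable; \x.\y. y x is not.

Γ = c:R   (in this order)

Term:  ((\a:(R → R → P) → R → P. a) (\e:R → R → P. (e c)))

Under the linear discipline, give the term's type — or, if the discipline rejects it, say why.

term : (R → R → P) → R → P
variable uses: c=1; a (bound)=1; e (bound)=1
use order (left to right): a, e, c
typing: well-typed — term : (R → R → P) → R → P
per-discipline verdicts: ordered ✗ · linear ✓ · affine ✓ · relevant ✓ · unrestricted ✓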